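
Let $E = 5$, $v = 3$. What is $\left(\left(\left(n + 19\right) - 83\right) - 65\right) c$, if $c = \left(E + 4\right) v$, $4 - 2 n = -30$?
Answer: $-3024$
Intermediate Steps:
$n = 17$ ($n = 2 - -15 = 2 + 15 = 17$)
$c = 27$ ($c = \left(5 + 4\right) 3 = 9 \cdot 3 = 27$)
$\left(\left(\left(n + 19\right) - 83\right) - 65\right) c = \left(\left(\left(17 + 19\right) - 83\right) - 65\right) 27 = \left(\left(36 - 83\right) - 65\right) 27 = \left(-47 - 65\right) 27 = \left(-112\right) 27 = -3024$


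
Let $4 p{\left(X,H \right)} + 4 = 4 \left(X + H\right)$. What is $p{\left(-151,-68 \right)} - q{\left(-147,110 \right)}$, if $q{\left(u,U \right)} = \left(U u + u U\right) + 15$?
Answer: $32105$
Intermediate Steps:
$q{\left(u,U \right)} = 15 + 2 U u$ ($q{\left(u,U \right)} = \left(U u + U u\right) + 15 = 2 U u + 15 = 15 + 2 U u$)
$p{\left(X,H \right)} = -1 + H + X$ ($p{\left(X,H \right)} = -1 + \frac{4 \left(X + H\right)}{4} = -1 + \frac{4 \left(H + X\right)}{4} = -1 + \frac{4 H + 4 X}{4} = -1 + \left(H + X\right) = -1 + H + X$)
$p{\left(-151,-68 \right)} - q{\left(-147,110 \right)} = \left(-1 - 68 - 151\right) - \left(15 + 2 \cdot 110 \left(-147\right)\right) = -220 - \left(15 - 32340\right) = -220 - -32325 = -220 + 32325 = 32105$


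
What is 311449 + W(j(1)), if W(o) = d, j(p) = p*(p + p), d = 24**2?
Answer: 312025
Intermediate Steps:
d = 576
j(p) = 2*p**2 (j(p) = p*(2*p) = 2*p**2)
W(o) = 576
311449 + W(j(1)) = 311449 + 576 = 312025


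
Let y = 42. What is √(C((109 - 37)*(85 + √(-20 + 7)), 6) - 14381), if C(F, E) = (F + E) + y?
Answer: √(-8213 + 72*I*√13) ≈ 1.432 + 90.637*I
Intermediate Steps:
C(F, E) = 42 + E + F (C(F, E) = (F + E) + 42 = (E + F) + 42 = 42 + E + F)
√(C((109 - 37)*(85 + √(-20 + 7)), 6) - 14381) = √((42 + 6 + (109 - 37)*(85 + √(-20 + 7))) - 14381) = √((42 + 6 + 72*(85 + √(-13))) - 14381) = √((42 + 6 + 72*(85 + I*√13)) - 14381) = √((42 + 6 + (6120 + 72*I*√13)) - 14381) = √((6168 + 72*I*√13) - 14381) = √(-8213 + 72*I*√13)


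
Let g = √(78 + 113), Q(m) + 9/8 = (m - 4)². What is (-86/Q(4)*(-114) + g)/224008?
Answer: -3268/84003 + √191/224008 ≈ -0.038842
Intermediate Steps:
Q(m) = -9/8 + (-4 + m)² (Q(m) = -9/8 + (m - 4)² = -9/8 + (-4 + m)²)
g = √191 ≈ 13.820
(-86/Q(4)*(-114) + g)/224008 = (-86/(-9/8 + (-4 + 4)²)*(-114) + √191)/224008 = (-86/(-9/8 + 0²)*(-114) + √191)*(1/224008) = (-86/(-9/8 + 0)*(-114) + √191)*(1/224008) = (-86/(-9/8)*(-114) + √191)*(1/224008) = (-86*(-8/9)*(-114) + √191)*(1/224008) = ((688/9)*(-114) + √191)*(1/224008) = (-26144/3 + √191)*(1/224008) = -3268/84003 + √191/224008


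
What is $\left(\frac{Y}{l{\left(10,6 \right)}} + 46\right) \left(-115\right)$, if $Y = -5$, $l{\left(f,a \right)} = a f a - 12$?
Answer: $- \frac{1840345}{348} \approx -5288.3$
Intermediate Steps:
$l{\left(f,a \right)} = -12 + f a^{2}$ ($l{\left(f,a \right)} = f a^{2} - 12 = -12 + f a^{2}$)
$\left(\frac{Y}{l{\left(10,6 \right)}} + 46\right) \left(-115\right) = \left(- \frac{5}{-12 + 10 \cdot 6^{2}} + 46\right) \left(-115\right) = \left(- \frac{5}{-12 + 10 \cdot 36} + 46\right) \left(-115\right) = \left(- \frac{5}{-12 + 360} + 46\right) \left(-115\right) = \left(- \frac{5}{348} + 46\right) \left(-115\right) = \frac{16003}{348} \left(-115\right) = - \frac{1840345}{348}$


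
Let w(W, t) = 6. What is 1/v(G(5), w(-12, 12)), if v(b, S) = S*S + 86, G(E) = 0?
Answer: 1/122 ≈ 0.0081967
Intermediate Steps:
v(b, S) = 86 + S**2 (v(b, S) = S**2 + 86 = 86 + S**2)
1/v(G(5), w(-12, 12)) = 1/(86 + 6**2) = 1/(86 + 36) = 1/122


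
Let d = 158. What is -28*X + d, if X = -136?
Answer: 3966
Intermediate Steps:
-28*X + d = -28*(-136) + 158 = 3808 + 158 = 3966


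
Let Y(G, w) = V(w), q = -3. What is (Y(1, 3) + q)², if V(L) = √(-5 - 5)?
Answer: (3 - I*√10)² ≈ -1.0 - 18.974*I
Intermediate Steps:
V(L) = I*√10 (V(L) = √(-10) = I*√10)
Y(G, w) = I*√10
(Y(1, 3) + q)² = (I*√10 - 3)² = (-3 + I*√10)²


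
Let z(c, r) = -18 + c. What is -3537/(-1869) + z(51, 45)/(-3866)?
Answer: 4537455/2408518 ≈ 1.8839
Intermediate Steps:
-3537/(-1869) + z(51, 45)/(-3866) = -3537/(-1869) + (-18 + 51)/(-3866) = -3537*(-1/1869) + 33*(-1/3866) = 1179/623 - 33/3866 = 4537455/2408518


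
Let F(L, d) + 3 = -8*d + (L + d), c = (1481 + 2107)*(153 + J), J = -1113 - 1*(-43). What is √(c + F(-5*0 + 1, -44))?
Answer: I*√3289890 ≈ 1813.8*I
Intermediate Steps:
J = -1070 (J = -1113 + 43 = -1070)
c = -3290196 (c = (1481 + 2107)*(153 - 1070) = 3588*(-917) = -3290196)
F(L, d) = -3 + L - 7*d (F(L, d) = -3 + (-8*d + (L + d)) = -3 + (L - 7*d) = -3 + L - 7*d)
√(c + F(-5*0 + 1, -44)) = √(-3290196 + (-3 + (-5*0 + 1) - 7*(-44))) = √(-3290196 + (-3 + (0 + 1) + 308)) = √(-3290196 + (-3 + 1 + 308)) = √(-3290196 + 306) = √(-3289890) = I*√3289890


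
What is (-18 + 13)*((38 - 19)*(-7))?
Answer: 665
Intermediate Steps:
(-18 + 13)*((38 - 19)*(-7)) = -95*(-7) = -5*(-133) = 665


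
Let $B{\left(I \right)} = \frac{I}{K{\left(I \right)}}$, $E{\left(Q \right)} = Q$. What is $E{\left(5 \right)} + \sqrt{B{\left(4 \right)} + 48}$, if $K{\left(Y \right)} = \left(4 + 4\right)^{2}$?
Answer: $5 + \frac{\sqrt{769}}{4} \approx 11.933$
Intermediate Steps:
$K{\left(Y \right)} = 64$ ($K{\left(Y \right)} = 8^{2} = 64$)
$B{\left(I \right)} = \frac{I}{64}$
$E{\left(5 \right)} + \sqrt{B{\left(4 \right)} + 48} = 5 + \sqrt{\frac{1}{64} \cdot 4 + 48} = 5 + \sqrt{\frac{1}{16} + 48} = 5 + \sqrt{\frac{769}{16}} = 5 + \frac{\sqrt{769}}{4}$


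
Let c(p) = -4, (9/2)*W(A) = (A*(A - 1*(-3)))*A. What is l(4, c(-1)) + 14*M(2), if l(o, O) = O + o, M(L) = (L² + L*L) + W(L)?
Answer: 1568/9 ≈ 174.22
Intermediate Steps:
W(A) = 2*A²*(3 + A)/9 (W(A) = 2*((A*(A - 1*(-3)))*A)/9 = 2*((A*(A + 3))*A)/9 = 2*((A*(3 + A))*A)/9 = 2*(A²*(3 + A))/9 = 2*A²*(3 + A)/9)
M(L) = 2*L² + 2*L²*(3 + L)/9 (M(L) = (L² + L*L) + 2*L²*(3 + L)/9 = (L² + L²) + 2*L²*(3 + L)/9 = 2*L² + 2*L²*(3 + L)/9)
l(4, c(-1)) + 14*M(2) = (-4 + 4) + 14*((2/9)*2²*(12 + 2)) = 0 + 14*((2/9)*4*14) = 0 + 14*(112/9) = 0 + 1568/9 = 1568/9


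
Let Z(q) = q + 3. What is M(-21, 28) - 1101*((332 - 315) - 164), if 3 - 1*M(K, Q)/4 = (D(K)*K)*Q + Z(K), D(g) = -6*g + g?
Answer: 408891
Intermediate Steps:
D(g) = -5*g
Z(q) = 3 + q
M(K, Q) = -4*K + 20*Q*K² (M(K, Q) = 12 - 4*(((-5*K)*K)*Q + (3 + K)) = 12 - 4*((-5*K²)*Q + (3 + K)) = 12 - 4*(-5*Q*K² + (3 + K)) = 12 - 4*(3 + K - 5*Q*K²) = 12 + (-12 - 4*K + 20*Q*K²) = -4*K + 20*Q*K²)
M(-21, 28) - 1101*((332 - 315) - 164) = 4*(-21)*(-1 + 5*(-21)*28) - 1101*((332 - 315) - 164) = 4*(-21)*(-1 - 2940) - 1101*(17 - 164) = 4*(-21)*(-2941) - 1101*(-147) = 247044 + 161847 = 408891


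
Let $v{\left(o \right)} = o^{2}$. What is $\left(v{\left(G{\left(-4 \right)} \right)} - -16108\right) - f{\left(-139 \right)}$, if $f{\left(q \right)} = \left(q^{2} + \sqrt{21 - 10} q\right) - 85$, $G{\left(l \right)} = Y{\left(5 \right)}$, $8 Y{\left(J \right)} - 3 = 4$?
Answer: $- \frac{200143}{64} + 139 \sqrt{11} \approx -2666.2$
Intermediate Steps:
$Y{\left(J \right)} = \frac{7}{8}$ ($Y{\left(J \right)} = \frac{3}{8} + \frac{1}{8} \cdot 4 = \frac{3}{8} + \frac{1}{2} = \frac{7}{8}$)
$G{\left(l \right)} = \frac{7}{8}$
$f{\left(q \right)} = -85 + q^{2} + q \sqrt{11}$ ($f{\left(q \right)} = \left(q^{2} + \sqrt{11} q\right) - 85 = \left(q^{2} + q \sqrt{11}\right) - 85 = -85 + q^{2} + q \sqrt{11}$)
$\left(v{\left(G{\left(-4 \right)} \right)} - -16108\right) - f{\left(-139 \right)} = \left(\left(\frac{7}{8}\right)^{2} - -16108\right) - \left(-85 + \left(-139\right)^{2} - 139 \sqrt{11}\right) = \left(\frac{49}{64} + 16108\right) - \left(-85 + 19321 - 139 \sqrt{11}\right) = \frac{1030961}{64} - \left(19236 - 139 \sqrt{11}\right) = - \frac{200143}{64} + 139 \sqrt{11}$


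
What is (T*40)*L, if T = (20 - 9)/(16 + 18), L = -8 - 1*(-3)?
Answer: -1100/17 ≈ -64.706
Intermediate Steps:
L = -5 (L = -8 + 3 = -5)
T = 11/34 ≈ 0.32353
(T*40)*L = ((11/34)*40)*(-5) = (220/17)*(-5) = -1100/17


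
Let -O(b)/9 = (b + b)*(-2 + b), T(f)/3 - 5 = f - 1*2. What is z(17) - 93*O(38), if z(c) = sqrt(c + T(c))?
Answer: 2290032 + sqrt(77) ≈ 2.2900e+6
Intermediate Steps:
T(f) = 9 + 3*f (T(f) = 15 + 3*(f - 1*2) = 15 + 3*(f - 2) = 15 + 3*(-2 + f) = 15 + (-6 + 3*f) = 9 + 3*f)
O(b) = -18*b*(-2 + b) (O(b) = -9*(b + b)*(-2 + b) = -9*2*b*(-2 + b) = -18*b*(-2 + b))
z(c) = sqrt(9 + 4*c) (z(c) = sqrt(c + (9 + 3*c)) = sqrt(9 + 4*c))
z(17) - 93*O(38) = sqrt(9 + 4*17) - 1674*38*(2 - 1*38) = sqrt(9 + 68) - 1674*38*(2 - 38) = sqrt(77) - 1674*38*(-36) = sqrt(77) - 93*(-24624) = sqrt(77) + 2290032 = 2290032 + sqrt(77)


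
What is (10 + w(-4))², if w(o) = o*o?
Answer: 676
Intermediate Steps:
w(o) = o²
(10 + w(-4))² = (10 + (-4)²)² = (10 + 16)² = 26² = 676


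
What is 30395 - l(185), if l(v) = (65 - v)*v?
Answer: 52595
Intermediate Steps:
l(v) = v*(65 - v)
30395 - l(185) = 30395 - 185*(65 - 1*185) = 30395 - 185*(65 - 185) = 30395 - 185*(-120) = 30395 - 1*(-22200) = 30395 + 22200 = 52595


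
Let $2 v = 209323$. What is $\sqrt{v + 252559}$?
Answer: $\frac{\sqrt{1428882}}{2} \approx 597.68$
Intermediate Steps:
$v = \frac{209323}{2}$ ($v = \frac{1}{2} \cdot 209323 = \frac{209323}{2} \approx 1.0466 \cdot 10^{5}$)
$\sqrt{v + 252559} = \sqrt{\frac{209323}{2} + 252559} = \sqrt{\frac{714441}{2}} = \frac{\sqrt{1428882}}{2}$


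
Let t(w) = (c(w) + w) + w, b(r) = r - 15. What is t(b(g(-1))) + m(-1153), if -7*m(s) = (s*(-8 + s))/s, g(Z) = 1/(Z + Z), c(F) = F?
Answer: 1671/14 ≈ 119.36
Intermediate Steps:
g(Z) = 1/(2*Z)
m(s) = 8/7 - s/7 (m(s) = -s*(-8 + s)/(7*s) = -(-8 + s)/7 = 8/7 - s/7)
b(r) = -15 + r
t(w) = 3*w (t(w) = (w + w) + w = 2*w + w = 3*w)
t(b(g(-1))) + m(-1153) = 3*(-15 + (1/2)/(-1)) + (8/7 - 1/7*(-1153)) = 3*(-15 + (1/2)*(-1)) + (8/7 + 1153/7) = 3*(-15 - 1/2) + 1161/7 = 3*(-31/2) + 1161/7 = -93/2 + 1161/7 = 1671/14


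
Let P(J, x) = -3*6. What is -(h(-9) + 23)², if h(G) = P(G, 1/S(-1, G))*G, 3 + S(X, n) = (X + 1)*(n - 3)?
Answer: -34225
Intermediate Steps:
S(X, n) = -3 + (1 + X)*(-3 + n) (S(X, n) = -3 + (X + 1)*(n - 3) = -3 + (1 + X)*(-3 + n))
P(J, x) = -18
h(G) = -18*G
-(h(-9) + 23)² = -(-18*(-9) + 23)² = -(162 + 23)² = -1*185² = -1*34225 = -34225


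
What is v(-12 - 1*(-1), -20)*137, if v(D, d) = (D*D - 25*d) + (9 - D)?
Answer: 87817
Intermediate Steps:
v(D, d) = 9 + D**2 - D - 25*d (v(D, d) = (D**2 - 25*d) + (9 - D) = 9 + D**2 - D - 25*d)
v(-12 - 1*(-1), -20)*137 = (9 + (-12 - 1*(-1))**2 - (-12 - 1*(-1)) - 25*(-20))*137 = (9 + (-12 + 1)**2 - (-12 + 1) + 500)*137 = (9 + (-11)**2 - 1*(-11) + 500)*137 = (9 + 121 + 11 + 500)*137 = 641*137 = 87817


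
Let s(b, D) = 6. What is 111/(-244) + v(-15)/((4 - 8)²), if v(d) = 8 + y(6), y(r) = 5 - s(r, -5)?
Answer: -17/976 ≈ -0.017418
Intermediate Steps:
y(r) = -1 (y(r) = 5 - 1*6 = 5 - 6 = -1)
v(d) = 7 (v(d) = 8 - 1 = 7)
111/(-244) + v(-15)/((4 - 8)²) = 111/(-244) + 7/((4 - 8)²) = 111*(-1/244) + 7/((-4)²) = -111/244 + 7/16 = -17/976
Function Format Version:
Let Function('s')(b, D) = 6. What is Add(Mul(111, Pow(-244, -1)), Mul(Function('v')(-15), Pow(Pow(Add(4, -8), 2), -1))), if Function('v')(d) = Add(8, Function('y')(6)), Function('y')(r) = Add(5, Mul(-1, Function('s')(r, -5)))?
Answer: Rational(-17, 976) ≈ -0.017418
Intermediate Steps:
Function('y')(r) = -1 (Function('y')(r) = Add(5, Mul(-1, 6)) = Add(5, -6) = -1)
Function('v')(d) = 7 (Function('v')(d) = Add(8, -1) = 7)
Add(Mul(111, Pow(-244, -1)), Mul(Function('v')(-15), Pow(Pow(Add(4, -8), 2), -1))) = Add(Mul(111, Pow(-244, -1)), Mul(7, Pow(Pow(Add(4, -8), 2), -1))) = Add(Mul(111, Rational(-1, 244)), Mul(7, Pow(Pow(-4, 2), -1))) = Add(Rational(-111, 244), Mul(7, Pow(16, -1))) = Add(Rational(-111, 244), Mul(7, Rational(1, 16))) = Add(Rational(-111, 244), Rational(7, 16)) = Rational(-17, 976)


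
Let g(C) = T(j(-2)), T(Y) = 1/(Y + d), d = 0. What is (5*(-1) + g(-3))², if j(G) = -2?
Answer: 121/4 ≈ 30.250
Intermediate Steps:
T(Y) = 1/Y (T(Y) = 1/(Y + 0) = 1/Y)
g(C) = -½ (g(C) = 1/(-2) = -½)
(5*(-1) + g(-3))² = (5*(-1) - ½)² = (-5 - ½)² = (-11/2)² = 121/4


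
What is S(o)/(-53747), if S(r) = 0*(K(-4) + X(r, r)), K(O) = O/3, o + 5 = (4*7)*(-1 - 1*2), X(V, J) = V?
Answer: 0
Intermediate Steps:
o = -89 (o = -5 + (4*7)*(-1 - 1*2) = -5 + 28*(-1 - 2) = -5 + 28*(-3) = -5 - 84 = -89)
K(O) = O/3 (K(O) = O*(⅓) = O/3)
S(r) = 0 (S(r) = 0*((⅓)*(-4) + r) = 0*(-4/3 + r) = 0)
S(o)/(-53747) = 0/(-53747) = 0*(-1/53747) = 0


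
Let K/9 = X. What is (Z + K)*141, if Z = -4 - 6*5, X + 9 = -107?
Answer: -151998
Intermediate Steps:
X = -116 (X = -9 - 107 = -116)
Z = -34 (Z = -4 - 30 = -34)
K = -1044 (K = 9*(-116) = -1044)
(Z + K)*141 = (-34 - 1044)*141 = -1078*141 = -151998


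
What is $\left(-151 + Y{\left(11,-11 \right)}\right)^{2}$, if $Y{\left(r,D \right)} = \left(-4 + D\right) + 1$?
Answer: $27225$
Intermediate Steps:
$Y{\left(r,D \right)} = -3 + D$
$\left(-151 + Y{\left(11,-11 \right)}\right)^{2} = \left(-151 - 14\right)^{2} = \left(-165\right)^{2} = 27225$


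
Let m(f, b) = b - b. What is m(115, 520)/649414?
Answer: 0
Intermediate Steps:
m(f, b) = 0
m(115, 520)/649414 = 0/649414 = 0*(1/649414) = 0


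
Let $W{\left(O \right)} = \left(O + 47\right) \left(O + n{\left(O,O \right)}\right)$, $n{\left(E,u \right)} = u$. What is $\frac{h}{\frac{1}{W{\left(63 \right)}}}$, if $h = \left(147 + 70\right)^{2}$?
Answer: $652653540$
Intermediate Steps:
$h = 47089$ ($h = 217^{2} = 47089$)
$W{\left(O \right)} = 2 O \left(47 + O\right)$ ($W{\left(O \right)} = \left(O + 47\right) \left(O + O\right) = \left(47 + O\right) 2 O = 2 O \left(47 + O\right)$)
$\frac{h}{\frac{1}{W{\left(63 \right)}}} = \frac{47089}{\frac{1}{2 \cdot 63 \left(47 + 63\right)}} = \frac{47089}{\frac{1}{2 \cdot 63 \cdot 110}} = \frac{47089}{\frac{1}{13860}} = 47089 \frac{1}{\frac{1}{13860}} = 47089 \cdot 13860 = 652653540$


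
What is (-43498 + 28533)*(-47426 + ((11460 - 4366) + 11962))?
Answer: 424557050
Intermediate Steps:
(-43498 + 28533)*(-47426 + ((11460 - 4366) + 11962)) = -14965*(-47426 + (7094 + 11962)) = -14965*(-47426 + 19056) = -14965*(-28370) = 424557050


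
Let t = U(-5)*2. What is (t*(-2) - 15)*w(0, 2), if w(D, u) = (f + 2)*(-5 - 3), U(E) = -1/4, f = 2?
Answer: 448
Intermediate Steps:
U(E) = -¼ (U(E) = -1*¼ = -¼)
w(D, u) = -32 (w(D, u) = (2 + 2)*(-5 - 3) = 4*(-8) = -32)
t = -½ (t = -¼*2 = -½ ≈ -0.50000)
(t*(-2) - 15)*w(0, 2) = (-½*(-2) - 15)*(-32) = (1 - 15)*(-32) = -14*(-32) = 448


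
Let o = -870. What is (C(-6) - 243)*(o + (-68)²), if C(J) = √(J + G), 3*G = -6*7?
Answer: -912222 + 7508*I*√5 ≈ -9.1222e+5 + 16788.0*I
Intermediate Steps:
G = -14 (G = (-6*7)/3 = (⅓)*(-42) = -14)
C(J) = √(-14 + J) (C(J) = √(J - 14) = √(-14 + J))
(C(-6) - 243)*(o + (-68)²) = (√(-14 - 6) - 243)*(-870 + (-68)²) = (√(-20) - 243)*(-870 + 4624) = (2*I*√5 - 243)*3754 = (-243 + 2*I*√5)*3754 = -912222 + 7508*I*√5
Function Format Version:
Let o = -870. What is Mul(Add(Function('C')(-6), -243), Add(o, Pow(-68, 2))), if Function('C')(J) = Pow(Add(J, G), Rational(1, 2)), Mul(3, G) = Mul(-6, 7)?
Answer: Add(-912222, Mul(7508, I, Pow(5, Rational(1, 2)))) ≈ Add(-9.1222e+5, Mul(16788., I))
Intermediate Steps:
G = -14 (G = Mul(Rational(1, 3), Mul(-6, 7)) = Mul(Rational(1, 3), -42) = -14)
Function('C')(J) = Pow(Add(-14, J), Rational(1, 2)) (Function('C')(J) = Pow(Add(J, -14), Rational(1, 2)) = Pow(Add(-14, J), Rational(1, 2)))
Mul(Add(Function('C')(-6), -243), Add(o, Pow(-68, 2))) = Mul(Add(Pow(Add(-14, -6), Rational(1, 2)), -243), Add(-870, Pow(-68, 2))) = Mul(Add(Pow(-20, Rational(1, 2)), -243), Add(-870, 4624)) = Mul(Add(Mul(2, I, Pow(5, Rational(1, 2))), -243), 3754) = Mul(Add(-243, Mul(2, I, Pow(5, Rational(1, 2)))), 3754) = Add(-912222, Mul(7508, I, Pow(5, Rational(1, 2))))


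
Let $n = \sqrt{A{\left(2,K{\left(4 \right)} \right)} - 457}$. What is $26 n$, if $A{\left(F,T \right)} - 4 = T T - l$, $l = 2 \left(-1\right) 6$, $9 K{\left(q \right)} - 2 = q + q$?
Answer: $\frac{26 i \sqrt{35621}}{9} \approx 545.24 i$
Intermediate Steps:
$K{\left(q \right)} = \frac{2}{9} + \frac{2 q}{9}$ ($K{\left(q \right)} = \frac{2}{9} + \frac{q + q}{9} = \frac{2}{9} + \frac{2 q}{9}$)
$l = -12$ ($l = \left(-2\right) 6 = -12$)
$A{\left(F,T \right)} = 16 + T^{2}$ ($A{\left(F,T \right)} = 4 + \left(T T - -12\right) = 4 + \left(T^{2} + 12\right) = 4 + \left(12 + T^{2}\right) = 16 + T^{2}$)
$n = \frac{i \sqrt{35621}}{9}$ ($n = \sqrt{\left(16 + \left(\frac{2}{9} + \frac{2}{9} \cdot 4\right)^{2}\right) - 457} = \sqrt{\left(16 + \left(\frac{2}{9} + \frac{8}{9}\right)^{2}\right) - 457} = \sqrt{\left(16 + \left(\frac{10}{9}\right)^{2}\right) - 457} = \sqrt{\left(16 + \frac{100}{81}\right) - 457} = \sqrt{\frac{1396}{81} - 457} = \sqrt{- \frac{35621}{81}} = \frac{i \sqrt{35621}}{9} \approx 20.971 i$)
$26 n = 26 \frac{i \sqrt{35621}}{9} = \frac{26 i \sqrt{35621}}{9}$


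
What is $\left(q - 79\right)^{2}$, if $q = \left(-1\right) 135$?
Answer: $45796$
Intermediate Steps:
$q = -135$
$\left(q - 79\right)^{2} = \left(-135 - 79\right)^{2} = \left(-214\right)^{2} = 45796$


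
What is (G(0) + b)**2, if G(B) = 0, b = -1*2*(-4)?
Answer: 64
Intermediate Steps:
b = 8 (b = -2*(-4) = 8)
(G(0) + b)**2 = (0 + 8)**2 = 8**2 = 64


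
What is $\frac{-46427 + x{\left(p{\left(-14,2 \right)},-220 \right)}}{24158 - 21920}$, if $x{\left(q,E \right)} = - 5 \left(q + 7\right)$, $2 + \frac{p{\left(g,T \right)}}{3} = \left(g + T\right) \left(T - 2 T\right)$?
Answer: $- \frac{23396}{1119} \approx -20.908$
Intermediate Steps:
$p{\left(g,T \right)} = -6 - 3 T \left(T + g\right)$ ($p{\left(g,T \right)} = -6 + 3 \left(g + T\right) \left(T - 2 T\right) = -6 + 3 \left(T + g\right) \left(- T\right) = -6 + 3 \left(- T \left(T + g\right)\right) = -6 - 3 T \left(T + g\right)$)
$x{\left(q,E \right)} = -35 - 5 q$ ($x{\left(q,E \right)} = - 5 \left(7 + q\right) = -35 - 5 q$)
$\frac{-46427 + x{\left(p{\left(-14,2 \right)},-220 \right)}}{24158 - 21920} = \frac{-46427 - \left(35 + 5 \left(-6 - 3 \cdot 2^{2} - 6 \left(-14\right)\right)\right)}{24158 - 21920} = \frac{-46427 - \left(35 + 5 \left(-6 - 12 + 84\right)\right)}{2238} = \left(-46427 - \left(35 + 5 \left(-6 - 12 + 84\right)\right)\right) \frac{1}{2238} = \left(-46427 - 365\right) \frac{1}{2238} = \left(-46792\right) \frac{1}{2238} = - \frac{23396}{1119}$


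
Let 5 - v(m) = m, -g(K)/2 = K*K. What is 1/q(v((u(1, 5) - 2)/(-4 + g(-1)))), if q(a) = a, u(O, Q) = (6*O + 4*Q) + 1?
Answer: 6/55 ≈ 0.10909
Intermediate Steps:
u(O, Q) = 1 + 4*Q + 6*O (u(O, Q) = (4*Q + 6*O) + 1 = 1 + 4*Q + 6*O)
g(K) = -2*K² (g(K) = -2*K*K = -2*K²)
v(m) = 5 - m
1/q(v((u(1, 5) - 2)/(-4 + g(-1)))) = 1/(5 - ((1 + 4*5 + 6*1) - 2)/(-4 - 2*(-1)²)) = 1/(5 - ((1 + 20 + 6) - 2)/(-4 - 2*1)) = 1/(5 - (27 - 2)/(-4 - 2)) = 1/(5 - 25/(-6)) = 1/(5 - 25*(-1)/6) = 1/(5 - 1*(-25/6)) = 1/(5 + 25/6) = 1/(55/6) = 6/55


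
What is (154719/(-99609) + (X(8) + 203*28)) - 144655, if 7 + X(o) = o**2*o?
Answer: -4597538171/33203 ≈ -1.3847e+5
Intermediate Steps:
X(o) = -7 + o**3 (X(o) = -7 + o**2*o = -7 + o**3)
(154719/(-99609) + (X(8) + 203*28)) - 144655 = (154719/(-99609) + ((-7 + 8**3) + 203*28)) - 144655 = (154719*(-1/99609) + ((-7 + 512) + 5684)) - 144655 = (-51573/33203 + (505 + 5684)) - 144655 = (-51573/33203 + 6189) - 144655 = 205441794/33203 - 144655 = -4597538171/33203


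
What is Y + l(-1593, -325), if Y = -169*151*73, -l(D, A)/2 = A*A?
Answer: -2074137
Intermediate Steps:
l(D, A) = -2*A**2 (l(D, A) = -2*A*A = -2*A**2)
Y = -1862887 (Y = -25519*73 = -1862887)
Y + l(-1593, -325) = -1862887 - 2*(-325)**2 = -1862887 - 2*105625 = -1862887 - 211250 = -2074137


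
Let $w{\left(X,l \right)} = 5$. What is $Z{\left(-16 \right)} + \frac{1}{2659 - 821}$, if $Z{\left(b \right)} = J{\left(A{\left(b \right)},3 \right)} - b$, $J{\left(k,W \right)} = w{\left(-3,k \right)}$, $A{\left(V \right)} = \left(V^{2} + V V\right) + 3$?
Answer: $\frac{38599}{1838} \approx 21.001$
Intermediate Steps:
$A{\left(V \right)} = 3 + 2 V^{2}$ ($A{\left(V \right)} = \left(V^{2} + V^{2}\right) + 3 = 2 V^{2} + 3 = 3 + 2 V^{2}$)
$J{\left(k,W \right)} = 5$
$Z{\left(b \right)} = 5 - b$
$Z{\left(-16 \right)} + \frac{1}{2659 - 821} = \left(5 - -16\right) + \frac{1}{2659 - 821} = \left(5 + 16\right) + \frac{1}{1838} = 21 + \frac{1}{1838} = \frac{38599}{1838}$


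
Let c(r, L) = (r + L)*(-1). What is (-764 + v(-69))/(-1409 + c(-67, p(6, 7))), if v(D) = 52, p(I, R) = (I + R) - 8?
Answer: 712/1347 ≈ 0.52858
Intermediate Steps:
p(I, R) = -8 + I + R
c(r, L) = -L - r (c(r, L) = (L + r)*(-1) = -L - r)
(-764 + v(-69))/(-1409 + c(-67, p(6, 7))) = (-764 + 52)/(-1409 + (-(-8 + 6 + 7) - 1*(-67))) = -712/(-1409 + (-1*5 + 67)) = -712/(-1409 + (-5 + 67)) = -712/(-1409 + 62) = -712/(-1347) = -712*(-1/1347) = 712/1347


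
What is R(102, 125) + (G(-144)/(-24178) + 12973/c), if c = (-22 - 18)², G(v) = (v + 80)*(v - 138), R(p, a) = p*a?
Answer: 246757992197/19342400 ≈ 12757.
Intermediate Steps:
R(p, a) = a*p
G(v) = (-138 + v)*(80 + v) (G(v) = (80 + v)*(-138 + v) = (-138 + v)*(80 + v))
c = 1600 (c = (-40)² = 1600)
R(102, 125) + (G(-144)/(-24178) + 12973/c) = 125*102 + ((-11040 + (-144)² - 58*(-144))/(-24178) + 12973/1600) = 12750 + ((-11040 + 20736 + 8352)*(-1/24178) + 12973*(1/1600)) = 12750 + (18048*(-1/24178) + 12973/1600) = 12750 + (-9024/12089 + 12973/1600) = 12750 + 142392197/19342400 = 246757992197/19342400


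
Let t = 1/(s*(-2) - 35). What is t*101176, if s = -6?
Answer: -101176/23 ≈ -4399.0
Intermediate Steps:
t = -1/23 (t = 1/(-6*(-2) - 35) = 1/(12 - 35) = 1/(-23) = -1/23 ≈ -0.043478)
t*101176 = -1/23*101176 = -101176/23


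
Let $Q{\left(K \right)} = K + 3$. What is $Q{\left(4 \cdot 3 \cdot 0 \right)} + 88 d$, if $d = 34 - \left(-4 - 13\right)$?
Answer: $4491$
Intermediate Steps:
$d = 51$ ($d = 34 - -17 = 34 + 17 = 51$)
$Q{\left(K \right)} = 3 + K$
$Q{\left(4 \cdot 3 \cdot 0 \right)} + 88 d = \left(3 + 4 \cdot 3 \cdot 0\right) + 88 \cdot 51 = \left(3 + 12 \cdot 0\right) + 4488 = \left(3 + 0\right) + 4488 = 3 + 4488 = 4491$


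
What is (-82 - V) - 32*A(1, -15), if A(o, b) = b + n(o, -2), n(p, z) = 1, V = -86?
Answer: 452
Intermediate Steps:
A(o, b) = 1 + b (A(o, b) = b + 1 = 1 + b)
(-82 - V) - 32*A(1, -15) = (-82 - 1*(-86)) - 32*(1 - 15) = (-82 + 86) - 32*(-14) = 4 + 448 = 452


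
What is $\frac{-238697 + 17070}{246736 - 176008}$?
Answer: $- \frac{31661}{10104} \approx -3.1335$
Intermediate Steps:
$\frac{-238697 + 17070}{246736 - 176008} = - \frac{221627}{246736 + \left(-236136 + 60128\right)} = - \frac{221627}{246736 - 176008} = - \frac{221627}{70728} = \left(-221627\right) \frac{1}{70728} = - \frac{31661}{10104}$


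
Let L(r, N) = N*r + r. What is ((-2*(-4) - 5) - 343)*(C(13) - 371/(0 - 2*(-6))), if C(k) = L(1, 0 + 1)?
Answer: 29495/3 ≈ 9831.7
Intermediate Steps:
L(r, N) = r + N*r
C(k) = 2 (C(k) = 1*(1 + (0 + 1)) = 1*(1 + 1) = 1*2 = 2)
((-2*(-4) - 5) - 343)*(C(13) - 371/(0 - 2*(-6))) = ((-2*(-4) - 5) - 343)*(2 - 371/(0 - 2*(-6))) = ((8 - 5) - 343)*(2 - 371/(0 + 12)) = (3 - 343)*(2 - 371/12) = -340*(2 - 371*1/12) = -340*(2 - 371/12) = -340*(-347/12) = 29495/3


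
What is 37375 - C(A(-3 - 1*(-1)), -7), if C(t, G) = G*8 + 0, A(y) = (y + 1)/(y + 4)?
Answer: 37431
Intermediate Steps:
A(y) = (1 + y)/(4 + y)
C(t, G) = 8*G (C(t, G) = 8*G + 0 = 8*G)
37375 - C(A(-3 - 1*(-1)), -7) = 37375 - 8*(-7) = 37375 - 1*(-56) = 37375 + 56 = 37431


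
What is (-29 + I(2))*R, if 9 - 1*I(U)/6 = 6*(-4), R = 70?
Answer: 11830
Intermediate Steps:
I(U) = 198 (I(U) = 54 - 36*(-4) = 54 - 6*(-24) = 54 + 144 = 198)
(-29 + I(2))*R = (-29 + 198)*70 = 169*70 = 11830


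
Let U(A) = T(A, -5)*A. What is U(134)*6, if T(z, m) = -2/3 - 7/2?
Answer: -3350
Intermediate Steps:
T(z, m) = -25/6 (T(z, m) = -2*1/3 - 7*1/2 = -2/3 - 7/2 = -25/6)
U(A) = -25*A/6
U(134)*6 = -25/6*134*6 = -1675/3*6 = -3350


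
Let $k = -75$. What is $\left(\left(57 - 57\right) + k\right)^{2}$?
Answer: $5625$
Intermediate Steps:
$\left(\left(57 - 57\right) + k\right)^{2} = \left(\left(57 - 57\right) - 75\right)^{2} = \left(0 - 75\right)^{2} = \left(-75\right)^{2} = 5625$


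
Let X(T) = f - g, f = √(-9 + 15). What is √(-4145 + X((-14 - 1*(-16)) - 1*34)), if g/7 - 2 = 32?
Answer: √(-4383 + √6) ≈ 66.186*I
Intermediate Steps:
f = √6 ≈ 2.4495
g = 238 (g = 14 + 7*32 = 14 + 224 = 238)
X(T) = -238 + √6 (X(T) = √6 - 1*238 = √6 - 238 = -238 + √6)
√(-4145 + X((-14 - 1*(-16)) - 1*34)) = √(-4145 + (-238 + √6)) = √(-4383 + √6)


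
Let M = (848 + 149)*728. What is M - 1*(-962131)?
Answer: 1687947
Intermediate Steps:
M = 725816 (M = 997*728 = 725816)
M - 1*(-962131) = 725816 - 1*(-962131) = 725816 + 962131 = 1687947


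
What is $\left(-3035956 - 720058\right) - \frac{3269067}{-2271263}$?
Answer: $- \frac{8530892356615}{2271263} \approx -3.756 \cdot 10^{6}$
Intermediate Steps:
$\left(-3035956 - 720058\right) - \frac{3269067}{-2271263} = -3756014 - - \frac{3269067}{2271263} = -3756014 + \frac{3269067}{2271263} = - \frac{8530892356615}{2271263}$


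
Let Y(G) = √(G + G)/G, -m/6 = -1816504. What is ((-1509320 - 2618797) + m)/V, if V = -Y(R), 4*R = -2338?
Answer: -6770907*I*√1169/2 ≈ -1.1575e+8*I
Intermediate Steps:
R = -1169/2 (R = (¼)*(-2338) = -1169/2 ≈ -584.50)
m = 10899024 (m = -6*(-1816504) = 10899024)
Y(G) = √2/√G (Y(G) = √(2*G)/G = (√2*√G)/G = √2/√G)
V = 2*I*√1169/1169 (V = -√2/√(-1169/2) = -√2*(-I*√2338/1169) = -(-2)*I*√1169/1169 = 2*I*√1169/1169 ≈ 0.058496*I)
((-1509320 - 2618797) + m)/V = ((-1509320 - 2618797) + 10899024)/((2*I*√1169/1169)) = (-4128117 + 10899024)*(-I*√1169/2) = 6770907*(-I*√1169/2) = -6770907*I*√1169/2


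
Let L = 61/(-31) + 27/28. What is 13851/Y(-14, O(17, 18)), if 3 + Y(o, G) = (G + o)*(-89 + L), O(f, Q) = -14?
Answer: 15903/2890 ≈ 5.5028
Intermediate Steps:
L = -871/868 (L = 61*(-1/31) + 27*(1/28) = -61/31 + 27/28 = -871/868 ≈ -1.0035)
Y(o, G) = -3 - 78123*G/868 - 78123*o/868 (Y(o, G) = -3 + (G + o)*(-89 - 871/868) = -3 + (G + o)*(-78123/868) = -3 + (-78123*G/868 - 78123*o/868) = -3 - 78123*G/868 - 78123*o/868)
13851/Y(-14, O(17, 18)) = 13851/(-3 - 78123/868*(-14) - 78123/868*(-14)) = 13851/(-3 + 78123/62 + 78123/62) = 13851/(78030/31) = 13851*(31/78030) = 15903/2890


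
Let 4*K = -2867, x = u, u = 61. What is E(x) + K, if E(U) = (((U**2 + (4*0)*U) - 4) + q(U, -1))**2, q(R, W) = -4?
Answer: 55142609/4 ≈ 1.3786e+7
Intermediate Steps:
x = 61
K = -2867/4 (K = (1/4)*(-2867) = -2867/4 ≈ -716.75)
E(U) = (-8 + U**2)**2 (E(U) = (((U**2 + (4*0)*U) - 4) - 4)**2 = (((U**2 + 0*U) - 4) - 4)**2 = (((U**2 + 0) - 4) - 4)**2 = ((U**2 - 4) - 4)**2 = ((-4 + U**2) - 4)**2 = (-8 + U**2)**2)
E(x) + K = (-8 + 61**2)**2 - 2867/4 = (-8 + 3721)**2 - 2867/4 = 3713**2 - 2867/4 = 13786369 - 2867/4 = 55142609/4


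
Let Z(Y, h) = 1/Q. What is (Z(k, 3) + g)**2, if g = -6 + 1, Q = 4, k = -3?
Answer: 361/16 ≈ 22.563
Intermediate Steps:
g = -5
Z(Y, h) = 1/4
(Z(k, 3) + g)**2 = (1/4 - 5)**2 = (-19/4)**2 = 361/16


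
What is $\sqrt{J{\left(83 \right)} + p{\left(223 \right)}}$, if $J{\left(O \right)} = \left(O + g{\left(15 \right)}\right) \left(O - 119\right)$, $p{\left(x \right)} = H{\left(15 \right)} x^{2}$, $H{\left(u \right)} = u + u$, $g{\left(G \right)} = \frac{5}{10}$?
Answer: $4 \sqrt{93054} \approx 1220.2$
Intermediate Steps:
$g{\left(G \right)} = \frac{1}{2}$ ($g{\left(G \right)} = 5 \cdot \frac{1}{10} = \frac{1}{2}$)
$H{\left(u \right)} = 2 u$
$p{\left(x \right)} = 30 x^{2}$ ($p{\left(x \right)} = 2 \cdot 15 x^{2} = 30 x^{2}$)
$J{\left(O \right)} = \left(\frac{1}{2} + O\right) \left(-119 + O\right)$ ($J{\left(O \right)} = \left(O + \frac{1}{2}\right) \left(O - 119\right) = \left(\frac{1}{2} + O\right) \left(-119 + O\right)$)
$\sqrt{J{\left(83 \right)} + p{\left(223 \right)}} = \sqrt{\left(- \frac{119}{2} + 83^{2} - \frac{19671}{2}\right) + 30 \cdot 223^{2}} = \sqrt{\left(- \frac{119}{2} + 6889 - \frac{19671}{2}\right) + 30 \cdot 49729} = \sqrt{-3006 + 1491870} = \sqrt{1488864} = 4 \sqrt{93054}$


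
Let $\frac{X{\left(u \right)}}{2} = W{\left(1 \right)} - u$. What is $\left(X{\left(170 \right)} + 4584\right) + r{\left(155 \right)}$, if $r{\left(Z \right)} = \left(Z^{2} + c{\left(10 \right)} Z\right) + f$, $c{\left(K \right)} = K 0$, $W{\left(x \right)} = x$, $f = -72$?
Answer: $28199$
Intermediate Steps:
$c{\left(K \right)} = 0$
$X{\left(u \right)} = 2 - 2 u$ ($X{\left(u \right)} = 2 \left(1 - u\right) = 2 - 2 u$)
$r{\left(Z \right)} = -72 + Z^{2}$ ($r{\left(Z \right)} = \left(Z^{2} + 0 Z\right) - 72 = \left(Z^{2} + 0\right) - 72 = Z^{2} - 72 = -72 + Z^{2}$)
$\left(X{\left(170 \right)} + 4584\right) + r{\left(155 \right)} = \left(\left(2 - 340\right) + 4584\right) - \left(72 - 155^{2}\right) = \left(\left(2 - 340\right) + 4584\right) + \left(-72 + 24025\right) = \left(-338 + 4584\right) + 23953 = 4246 + 23953 = 28199$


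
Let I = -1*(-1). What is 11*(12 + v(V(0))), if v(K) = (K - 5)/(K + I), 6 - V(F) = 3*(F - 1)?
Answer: 682/5 ≈ 136.40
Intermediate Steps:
V(F) = 9 - 3*F (V(F) = 6 - 3*(F - 1) = 6 - 3*(-1 + F) = 6 - (-3 + 3*F) = 6 + (3 - 3*F) = 9 - 3*F)
I = 1
v(K) = (-5 + K)/(1 + K) (v(K) = (K - 5)/(K + 1) = (-5 + K)/(1 + K))
11*(12 + v(V(0))) = 11*(12 + (-5 + (9 - 3*0))/(1 + (9 - 3*0))) = 11*(12 + (-5 + (9 + 0))/(1 + (9 + 0))) = 11*(12 + (-5 + 9)/(1 + 9)) = 11*(12 + 4/10) = 11*(12 + (1/10)*4) = 11*(12 + 2/5) = 11*(62/5) = 682/5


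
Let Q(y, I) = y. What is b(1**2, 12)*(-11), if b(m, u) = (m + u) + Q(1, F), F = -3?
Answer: -154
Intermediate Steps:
b(m, u) = 1 + m + u (b(m, u) = (m + u) + 1 = 1 + m + u)
b(1**2, 12)*(-11) = (1 + 1**2 + 12)*(-11) = (1 + 1 + 12)*(-11) = 14*(-11) = -154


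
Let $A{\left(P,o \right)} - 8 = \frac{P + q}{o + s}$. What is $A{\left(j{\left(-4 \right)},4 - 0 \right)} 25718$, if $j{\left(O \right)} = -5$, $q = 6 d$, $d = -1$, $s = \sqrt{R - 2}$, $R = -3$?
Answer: $\frac{455576}{3} + \frac{40414 i \sqrt{5}}{3} \approx 1.5186 \cdot 10^{5} + 30123.0 i$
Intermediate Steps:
$s = i \sqrt{5}$ ($s = \sqrt{-3 - 2} = \sqrt{-5} = i \sqrt{5} \approx 2.2361 i$)
$q = -6$ ($q = 6 \left(-1\right) = -6$)
$A{\left(P,o \right)} = 8 + \frac{-6 + P}{o + i \sqrt{5}}$ ($A{\left(P,o \right)} = 8 + \frac{P - 6}{o + i \sqrt{5}} = 8 + \frac{-6 + P}{o + i \sqrt{5}}$)
$A{\left(j{\left(-4 \right)},4 - 0 \right)} 25718 = \frac{-6 - 5 + 8 \left(4 - 0\right) + 8 i \sqrt{5}}{\left(4 - 0\right) + i \sqrt{5}} \cdot 25718 = \frac{-6 - 5 + 8 \left(4 + 0\right) + 8 i \sqrt{5}}{\left(4 + 0\right) + i \sqrt{5}} \cdot 25718 = \frac{-6 - 5 + 8 \cdot 4 + 8 i \sqrt{5}}{4 + i \sqrt{5}} \cdot 25718 = \frac{-6 - 5 + 32 + 8 i \sqrt{5}}{4 + i \sqrt{5}} \cdot 25718 = \frac{21 + 8 i \sqrt{5}}{4 + i \sqrt{5}} \cdot 25718 = \frac{25718 \left(21 + 8 i \sqrt{5}\right)}{4 + i \sqrt{5}}$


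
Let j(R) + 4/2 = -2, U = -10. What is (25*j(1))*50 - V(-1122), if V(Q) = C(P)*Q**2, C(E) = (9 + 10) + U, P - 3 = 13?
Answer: -11334956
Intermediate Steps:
j(R) = -4 (j(R) = -2 - 2 = -4)
P = 16 (P = 3 + 13 = 16)
C(E) = 9 (C(E) = (9 + 10) - 10 = 19 - 10 = 9)
V(Q) = 9*Q**2
(25*j(1))*50 - V(-1122) = (25*(-4))*50 - 9*(-1122)**2 = -100*50 - 9*1258884 = -5000 - 1*11329956 = -5000 - 11329956 = -11334956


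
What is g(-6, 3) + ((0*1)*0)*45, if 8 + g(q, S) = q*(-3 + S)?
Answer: -8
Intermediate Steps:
g(q, S) = -8 + q*(-3 + S)
g(-6, 3) + ((0*1)*0)*45 = (-8 - 3*(-6) + 3*(-6)) + ((0*1)*0)*45 = (-8 + 18 - 18) + (0*0)*45 = -8 + 0*45 = -8 + 0 = -8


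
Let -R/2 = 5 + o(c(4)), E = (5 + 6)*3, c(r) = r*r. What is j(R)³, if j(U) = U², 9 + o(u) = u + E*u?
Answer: 1586874322944000000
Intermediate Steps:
c(r) = r²
E = 33 (E = 11*3 = 33)
o(u) = -9 + 34*u (o(u) = -9 + (u + 33*u) = -9 + 34*u)
R = -1080 (R = -2*(5 + (-9 + 34*4²)) = -2*(5 + (-9 + 34*16)) = -2*(5 + (-9 + 544)) = -2*(5 + 535) = -2*540 = -1080)
j(R)³ = ((-1080)²)³ = 1166400³ = 1586874322944000000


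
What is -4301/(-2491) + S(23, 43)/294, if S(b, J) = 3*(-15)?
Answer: 384133/244118 ≈ 1.5736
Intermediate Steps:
S(b, J) = -45
-4301/(-2491) + S(23, 43)/294 = -4301/(-2491) - 45/294 = -4301*(-1/2491) - 45*1/294 = 4301/2491 - 15/98 = 384133/244118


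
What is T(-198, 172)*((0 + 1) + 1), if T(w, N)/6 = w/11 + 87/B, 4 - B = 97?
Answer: -7044/31 ≈ -227.23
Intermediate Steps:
B = -93 (B = 4 - 1*97 = 4 - 97 = -93)
T(w, N) = -174/31 + 6*w/11 (T(w, N) = 6*(w/11 + 87/(-93)) = 6*(w*(1/11) + 87*(-1/93)) = 6*(w/11 - 29/31) = 6*(-29/31 + w/11) = -174/31 + 6*w/11)
T(-198, 172)*((0 + 1) + 1) = (-174/31 + (6/11)*(-198))*((0 + 1) + 1) = (-174/31 - 108)*(1 + 1) = -3522/31*2 = -7044/31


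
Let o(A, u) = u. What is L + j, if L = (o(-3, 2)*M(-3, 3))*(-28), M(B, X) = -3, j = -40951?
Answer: -40783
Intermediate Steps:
L = 168 (L = (2*(-3))*(-28) = -6*(-28) = 168)
L + j = 168 - 40951 = -40783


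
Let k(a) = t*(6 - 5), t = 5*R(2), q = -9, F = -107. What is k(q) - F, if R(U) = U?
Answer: 117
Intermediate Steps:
t = 10 (t = 5*2 = 10)
k(a) = 10 (k(a) = 10*(6 - 5) = 10*1 = 10)
k(q) - F = 10 - 1*(-107) = 10 + 107 = 117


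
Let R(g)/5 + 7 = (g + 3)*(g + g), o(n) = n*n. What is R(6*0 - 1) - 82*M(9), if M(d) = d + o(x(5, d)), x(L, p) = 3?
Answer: -1531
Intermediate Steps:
o(n) = n**2
R(g) = -35 + 10*g*(3 + g) (R(g) = -35 + 5*((g + 3)*(g + g)) = -35 + 5*((3 + g)*(2*g)) = -35 + 5*(2*g*(3 + g)) = -35 + 10*g*(3 + g))
M(d) = 9 + d (M(d) = d + 3**2 = d + 9 = 9 + d)
R(6*0 - 1) - 82*M(9) = (-35 + 10*(6*0 - 1)**2 + 30*(6*0 - 1)) - 82*(9 + 9) = (-35 + 10*(0 - 1)**2 + 30*(0 - 1)) - 82*18 = (-35 + 10*(-1)**2 + 30*(-1)) - 1476 = (-35 + 10*1 - 30) - 1476 = (-35 + 10 - 30) - 1476 = -55 - 1476 = -1531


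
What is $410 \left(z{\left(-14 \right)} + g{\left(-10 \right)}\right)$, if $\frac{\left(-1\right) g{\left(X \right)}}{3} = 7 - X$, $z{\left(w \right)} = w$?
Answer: $-26650$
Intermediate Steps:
$g{\left(X \right)} = -21 + 3 X$ ($g{\left(X \right)} = - 3 \left(7 - X\right) = -21 + 3 X$)
$410 \left(z{\left(-14 \right)} + g{\left(-10 \right)}\right) = 410 \left(-14 + \left(-21 + 3 \left(-10\right)\right)\right) = 410 \left(-14 - 51\right) = 410 \left(-65\right) = -26650$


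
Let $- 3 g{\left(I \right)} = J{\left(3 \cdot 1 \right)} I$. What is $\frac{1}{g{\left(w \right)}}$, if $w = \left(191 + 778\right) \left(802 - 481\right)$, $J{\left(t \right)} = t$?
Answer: $- \frac{1}{311049} \approx -3.2149 \cdot 10^{-6}$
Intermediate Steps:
$w = 311049$ ($w = 969 \cdot 321 = 311049$)
$g{\left(I \right)} = - I$ ($g{\left(I \right)} = - \frac{3 \cdot 1 I}{3} = - \frac{3 I}{3} = - I$)
$\frac{1}{g{\left(w \right)}} = \frac{1}{\left(-1\right) 311049} = \frac{1}{-311049} = - \frac{1}{311049}$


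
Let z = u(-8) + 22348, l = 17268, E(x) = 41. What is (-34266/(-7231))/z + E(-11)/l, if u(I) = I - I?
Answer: 1804309799/697620240996 ≈ 0.0025864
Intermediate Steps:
u(I) = 0
z = 22348 (z = 0 + 22348 = 22348)
(-34266/(-7231))/z + E(-11)/l = -34266/(-7231)/22348 + 41/17268 = -34266*(-1/7231)*(1/22348) + 41*(1/17268) = (34266/7231)*(1/22348) + 41/17268 = 17133/80799194 + 41/17268 = 1804309799/697620240996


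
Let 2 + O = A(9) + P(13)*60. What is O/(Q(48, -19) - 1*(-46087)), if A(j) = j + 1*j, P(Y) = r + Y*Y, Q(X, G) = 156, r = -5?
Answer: 9856/46243 ≈ 0.21314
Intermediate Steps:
P(Y) = -5 + Y**2 (P(Y) = -5 + Y*Y = -5 + Y**2)
A(j) = 2*j (A(j) = j + j = 2*j)
O = 9856 (O = -2 + (2*9 + (-5 + 13**2)*60) = -2 + (18 + (-5 + 169)*60) = -2 + (18 + 164*60) = -2 + (18 + 9840) = -2 + 9858 = 9856)
O/(Q(48, -19) - 1*(-46087)) = 9856/(156 - 1*(-46087)) = 9856/(156 + 46087) = 9856/46243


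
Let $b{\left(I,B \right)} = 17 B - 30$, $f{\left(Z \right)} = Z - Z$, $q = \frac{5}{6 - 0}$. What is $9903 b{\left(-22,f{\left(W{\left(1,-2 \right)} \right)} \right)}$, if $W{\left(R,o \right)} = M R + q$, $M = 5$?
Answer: $-297090$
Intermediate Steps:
$q = \frac{5}{6}$ ($q = \frac{5}{6 + 0} = \frac{5}{6} \approx 0.83333$)
$W{\left(R,o \right)} = \frac{5}{6} + 5 R$ ($W{\left(R,o \right)} = 5 R + \frac{5}{6} = \frac{5}{6} + 5 R$)
$f{\left(Z \right)} = 0$
$b{\left(I,B \right)} = -30 + 17 B$
$9903 b{\left(-22,f{\left(W{\left(1,-2 \right)} \right)} \right)} = 9903 \left(-30 + 17 \cdot 0\right) = 9903 \left(-30 + 0\right) = 9903 \left(-30\right) = -297090$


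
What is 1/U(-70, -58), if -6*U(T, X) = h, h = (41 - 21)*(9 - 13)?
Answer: 3/40 ≈ 0.075000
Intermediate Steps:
h = -80 (h = 20*(-4) = -80)
U(T, X) = 40/3 (U(T, X) = -1/6*(-80) = 40/3)
1/U(-70, -58) = 1/(40/3) = 3/40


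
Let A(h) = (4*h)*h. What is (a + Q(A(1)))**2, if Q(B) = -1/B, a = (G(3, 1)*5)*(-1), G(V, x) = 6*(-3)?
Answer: 128881/16 ≈ 8055.1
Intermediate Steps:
G(V, x) = -18
A(h) = 4*h**2
a = 90 (a = -18*5*(-1) = -90*(-1) = 90)
(a + Q(A(1)))**2 = (90 - 1/(4*1**2))**2 = (90 - 1/(4*1))**2 = (90 - 1/4)**2 = (359/4)**2 = 128881/16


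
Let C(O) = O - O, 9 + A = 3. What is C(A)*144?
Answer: 0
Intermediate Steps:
A = -6 (A = -9 + 3 = -6)
C(O) = 0
C(A)*144 = 0*144 = 0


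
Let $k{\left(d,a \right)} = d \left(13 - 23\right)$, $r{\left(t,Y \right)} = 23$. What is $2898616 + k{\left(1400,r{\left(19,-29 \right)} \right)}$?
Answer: $2884616$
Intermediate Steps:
$k{\left(d,a \right)} = - 10 d$ ($k{\left(d,a \right)} = d \left(-10\right) = - 10 d$)
$2898616 + k{\left(1400,r{\left(19,-29 \right)} \right)} = 2898616 - 14000 = 2884616$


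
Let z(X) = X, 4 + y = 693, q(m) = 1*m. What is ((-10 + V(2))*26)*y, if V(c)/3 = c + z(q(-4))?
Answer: -286624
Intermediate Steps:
q(m) = m
y = 689 (y = -4 + 693 = 689)
V(c) = -12 + 3*c (V(c) = 3*(c - 4) = 3*(-4 + c) = -12 + 3*c)
((-10 + V(2))*26)*y = ((-10 + (-12 + 3*2))*26)*689 = ((-10 + (-12 + 6))*26)*689 = ((-10 - 6)*26)*689 = -16*26*689 = -416*689 = -286624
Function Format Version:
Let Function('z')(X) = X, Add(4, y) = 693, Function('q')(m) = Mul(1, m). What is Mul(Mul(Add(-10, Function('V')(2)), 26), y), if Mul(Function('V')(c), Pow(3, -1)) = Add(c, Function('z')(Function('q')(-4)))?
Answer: -286624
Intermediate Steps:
Function('q')(m) = m
y = 689 (y = Add(-4, 693) = 689)
Function('V')(c) = Add(-12, Mul(3, c)) (Function('V')(c) = Mul(3, Add(c, -4)) = Mul(3, Add(-4, c)) = Add(-12, Mul(3, c)))
Mul(Mul(Add(-10, Function('V')(2)), 26), y) = Mul(Mul(Add(-10, Add(-12, Mul(3, 2))), 26), 689) = Mul(Mul(Add(-10, Add(-12, 6)), 26), 689) = Mul(Mul(Add(-10, -6), 26), 689) = Mul(Mul(-16, 26), 689) = Mul(-416, 689) = -286624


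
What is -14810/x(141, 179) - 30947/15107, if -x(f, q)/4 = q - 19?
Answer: 20392859/966848 ≈ 21.092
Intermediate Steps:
x(f, q) = 76 - 4*q (x(f, q) = -4*(q - 19) = -4*(-19 + q) = 76 - 4*q)
-14810/x(141, 179) - 30947/15107 = -14810/(76 - 4*179) - 30947/15107 = -14810/(76 - 716) - 30947*1/15107 = -14810/(-640) - 30947/15107 = -14810*(-1/640) - 30947/15107 = 1481/64 - 30947/15107 = 20392859/966848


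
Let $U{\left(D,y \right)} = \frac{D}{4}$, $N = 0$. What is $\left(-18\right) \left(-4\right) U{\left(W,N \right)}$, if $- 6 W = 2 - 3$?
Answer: $3$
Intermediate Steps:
$W = \frac{1}{6}$ ($W = - \frac{2 - 3}{6} = \left(- \frac{1}{6}\right) \left(-1\right) = \frac{1}{6} \approx 0.16667$)
$U{\left(D,y \right)} = \frac{D}{4}$ ($U{\left(D,y \right)} = D \frac{1}{4} = \frac{D}{4}$)
$\left(-18\right) \left(-4\right) U{\left(W,N \right)} = \left(-18\right) \left(-4\right) \frac{1}{4} \cdot \frac{1}{6} = 72 \cdot \frac{1}{24} = 3$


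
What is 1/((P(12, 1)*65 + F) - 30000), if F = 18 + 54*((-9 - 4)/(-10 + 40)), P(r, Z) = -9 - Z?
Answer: -5/153277 ≈ -3.2621e-5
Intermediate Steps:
F = -27/5 (F = 18 + 54*(-13/30) = 18 - 117/5 = -27/5 ≈ -5.4000)
1/((P(12, 1)*65 + F) - 30000) = 1/(((-9 - 1*1)*65 - 27/5) - 30000) = 1/(((-9 - 1)*65 - 27/5) - 30000) = 1/((-10*65 - 27/5) - 30000) = 1/((-650 - 27/5) - 30000) = 1/(-3277/5 - 30000) = 1/(-153277/5) = -5/153277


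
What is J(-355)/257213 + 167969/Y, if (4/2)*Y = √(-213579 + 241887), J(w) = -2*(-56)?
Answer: 112/257213 + 167969*√7077/7077 ≈ 1996.7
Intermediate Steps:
J(w) = 112
Y = √7077 (Y = √(-213579 + 241887)/2 = √28308/2 = (2*√7077)/2 = √7077 ≈ 84.125)
J(-355)/257213 + 167969/Y = 112/257213 + 167969/(√7077) = 112*(1/257213) + 167969*(√7077/7077) = 112/257213 + 167969*√7077/7077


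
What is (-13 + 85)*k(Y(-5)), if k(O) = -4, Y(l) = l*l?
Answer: -288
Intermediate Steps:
Y(l) = l**2
(-13 + 85)*k(Y(-5)) = (-13 + 85)*(-4) = 72*(-4) = -288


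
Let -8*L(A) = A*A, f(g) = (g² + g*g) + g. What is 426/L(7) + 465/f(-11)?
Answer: -36403/539 ≈ -67.538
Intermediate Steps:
f(g) = g + 2*g² (f(g) = (g² + g²) + g = 2*g² + g = g + 2*g²)
L(A) = -A²/8 (L(A) = -A*A/8 = -A²/8)
426/L(7) + 465/f(-11) = 426/((-⅛*7²)) + 465/((-11*(1 + 2*(-11)))) = 426/((-⅛*49)) + 465/((-11*(1 - 22))) = 426/(-49/8) + 465/((-11*(-21))) = 426*(-8/49) + 465/231 = -3408/49 + 465*(1/231) = -3408/49 + 155/77 = -36403/539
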